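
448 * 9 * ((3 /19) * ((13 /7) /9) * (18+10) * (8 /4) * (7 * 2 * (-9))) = -17611776 /19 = -926935.58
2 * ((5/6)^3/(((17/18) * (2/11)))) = 1375/204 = 6.74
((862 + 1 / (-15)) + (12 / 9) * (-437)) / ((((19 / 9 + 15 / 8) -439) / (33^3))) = -23070.54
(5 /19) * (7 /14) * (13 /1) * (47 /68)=3055 /2584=1.18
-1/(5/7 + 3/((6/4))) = -7/19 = -0.37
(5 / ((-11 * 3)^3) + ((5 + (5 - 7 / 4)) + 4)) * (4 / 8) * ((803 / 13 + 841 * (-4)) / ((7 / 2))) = -75593375597 / 13081068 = -5778.84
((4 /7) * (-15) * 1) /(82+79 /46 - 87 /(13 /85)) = 35880 /2030749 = 0.02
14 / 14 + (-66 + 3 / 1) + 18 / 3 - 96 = -152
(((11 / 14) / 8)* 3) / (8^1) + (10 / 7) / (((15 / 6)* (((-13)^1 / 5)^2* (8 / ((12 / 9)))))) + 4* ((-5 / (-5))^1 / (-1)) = -1793957 / 454272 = -3.95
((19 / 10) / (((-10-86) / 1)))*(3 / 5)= -19 / 1600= -0.01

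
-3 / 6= -0.50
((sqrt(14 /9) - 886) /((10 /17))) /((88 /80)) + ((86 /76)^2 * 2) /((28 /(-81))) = -306140851 /222376 + 17 * sqrt(14) /33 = -1374.75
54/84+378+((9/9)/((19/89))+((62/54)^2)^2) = 54434038151/141363306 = 385.06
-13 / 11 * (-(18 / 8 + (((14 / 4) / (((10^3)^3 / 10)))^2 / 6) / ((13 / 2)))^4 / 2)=151784864010000008475735996000000177483360600000001651791960000000005764801 / 10022538240000000000000000000000000000000000000000000000000000000000000000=15.14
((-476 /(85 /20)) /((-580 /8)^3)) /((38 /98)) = 43904 /57923875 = 0.00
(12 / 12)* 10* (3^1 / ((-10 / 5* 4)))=-15 / 4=-3.75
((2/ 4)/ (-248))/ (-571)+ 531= 531.00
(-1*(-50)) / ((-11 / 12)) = -600 / 11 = -54.55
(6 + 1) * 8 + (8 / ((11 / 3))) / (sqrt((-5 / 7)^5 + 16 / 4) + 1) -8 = 147 * sqrt(448721) / 65032 + 3071115 / 65032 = 48.74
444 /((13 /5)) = 2220 /13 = 170.77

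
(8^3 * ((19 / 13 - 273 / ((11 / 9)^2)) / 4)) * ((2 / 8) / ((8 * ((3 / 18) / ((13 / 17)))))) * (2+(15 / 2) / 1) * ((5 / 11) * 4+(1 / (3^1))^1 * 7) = -2969190040 / 22627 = -131223.32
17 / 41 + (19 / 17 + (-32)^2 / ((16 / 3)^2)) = 37.53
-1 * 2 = -2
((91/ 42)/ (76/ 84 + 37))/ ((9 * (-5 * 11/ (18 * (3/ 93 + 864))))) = -44317/ 24676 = -1.80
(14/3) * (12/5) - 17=-29/5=-5.80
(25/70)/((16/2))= 5/112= 0.04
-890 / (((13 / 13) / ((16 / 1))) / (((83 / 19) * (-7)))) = 8273440 / 19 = 435444.21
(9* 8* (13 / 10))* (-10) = -936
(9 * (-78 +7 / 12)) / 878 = -2787 / 3512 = -0.79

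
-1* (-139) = 139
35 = 35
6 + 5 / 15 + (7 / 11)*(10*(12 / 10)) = 461 / 33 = 13.97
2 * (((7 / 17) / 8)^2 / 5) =49 / 46240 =0.00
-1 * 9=-9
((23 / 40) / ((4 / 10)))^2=529 / 256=2.07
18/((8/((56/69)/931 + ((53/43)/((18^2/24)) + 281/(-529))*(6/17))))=-35730455/102861934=-0.35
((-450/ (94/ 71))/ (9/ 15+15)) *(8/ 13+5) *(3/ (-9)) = 647875/ 15886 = 40.78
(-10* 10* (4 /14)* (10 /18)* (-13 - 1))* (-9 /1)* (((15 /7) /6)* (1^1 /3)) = -238.10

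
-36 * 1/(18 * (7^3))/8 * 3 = -3/1372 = -0.00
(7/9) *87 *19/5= 3857/15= 257.13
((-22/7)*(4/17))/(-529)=88/62951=0.00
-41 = -41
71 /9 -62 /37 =2069 /333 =6.21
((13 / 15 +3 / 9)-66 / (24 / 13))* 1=-34.55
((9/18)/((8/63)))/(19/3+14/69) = 4347/7216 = 0.60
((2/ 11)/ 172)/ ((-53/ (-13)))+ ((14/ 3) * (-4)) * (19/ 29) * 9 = -160040119/ 1454002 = -110.07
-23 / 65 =-0.35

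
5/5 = 1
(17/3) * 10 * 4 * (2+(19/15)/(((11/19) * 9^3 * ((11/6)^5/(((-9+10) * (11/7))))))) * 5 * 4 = 276008415040/30438639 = 9067.70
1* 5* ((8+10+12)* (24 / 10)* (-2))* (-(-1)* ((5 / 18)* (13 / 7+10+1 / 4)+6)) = -47190 / 7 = -6741.43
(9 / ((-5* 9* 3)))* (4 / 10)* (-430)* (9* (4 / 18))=344 / 15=22.93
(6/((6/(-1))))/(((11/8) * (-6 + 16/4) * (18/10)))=20/99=0.20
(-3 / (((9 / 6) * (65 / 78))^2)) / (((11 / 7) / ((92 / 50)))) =-15456 / 6875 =-2.25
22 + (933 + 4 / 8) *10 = 9357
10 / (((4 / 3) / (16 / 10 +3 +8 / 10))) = 81 / 2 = 40.50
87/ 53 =1.64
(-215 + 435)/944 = 0.23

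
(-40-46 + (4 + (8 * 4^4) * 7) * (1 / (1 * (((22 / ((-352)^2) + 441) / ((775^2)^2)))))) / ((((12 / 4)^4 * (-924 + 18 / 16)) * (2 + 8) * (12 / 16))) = -4356671477799835616 / 208222079355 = -20923196.48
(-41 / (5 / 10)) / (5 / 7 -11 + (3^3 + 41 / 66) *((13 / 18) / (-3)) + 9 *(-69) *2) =2045736 / 31407917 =0.07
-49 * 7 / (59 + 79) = -343 / 138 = -2.49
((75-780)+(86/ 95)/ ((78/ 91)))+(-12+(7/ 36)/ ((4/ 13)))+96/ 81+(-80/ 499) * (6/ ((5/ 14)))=-716.82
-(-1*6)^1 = 6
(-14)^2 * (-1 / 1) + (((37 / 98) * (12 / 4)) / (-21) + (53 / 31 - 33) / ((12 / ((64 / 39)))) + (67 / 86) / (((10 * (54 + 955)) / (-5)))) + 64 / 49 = -42970831858273 / 215904298428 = -199.03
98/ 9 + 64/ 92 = 2398/ 207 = 11.58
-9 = -9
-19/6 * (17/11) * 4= -646/33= -19.58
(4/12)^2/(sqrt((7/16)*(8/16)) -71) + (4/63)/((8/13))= 2065157/20324430 -4*sqrt(14)/1451745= 0.10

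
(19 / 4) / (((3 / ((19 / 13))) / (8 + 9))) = 6137 / 156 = 39.34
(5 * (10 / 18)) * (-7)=-175 / 9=-19.44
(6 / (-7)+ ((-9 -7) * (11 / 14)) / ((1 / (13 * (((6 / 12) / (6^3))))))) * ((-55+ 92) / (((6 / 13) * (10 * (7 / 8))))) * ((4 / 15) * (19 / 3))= -17071652 / 893025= -19.12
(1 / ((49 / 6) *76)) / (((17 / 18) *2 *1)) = 27 / 31654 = 0.00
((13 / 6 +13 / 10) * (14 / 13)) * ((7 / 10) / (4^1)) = 49 / 75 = 0.65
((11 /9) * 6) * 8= 176 /3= 58.67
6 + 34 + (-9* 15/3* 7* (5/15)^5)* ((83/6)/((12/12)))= 3575/162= 22.07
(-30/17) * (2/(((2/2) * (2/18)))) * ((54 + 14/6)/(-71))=30420/1207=25.20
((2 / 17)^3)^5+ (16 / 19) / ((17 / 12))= 0.59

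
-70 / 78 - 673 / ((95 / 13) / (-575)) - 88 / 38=39236884 / 741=52951.26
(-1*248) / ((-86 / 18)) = 2232 / 43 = 51.91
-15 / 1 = -15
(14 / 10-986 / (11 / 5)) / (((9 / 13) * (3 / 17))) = -1810211 / 495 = -3656.99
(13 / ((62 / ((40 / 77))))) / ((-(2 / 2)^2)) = -260 / 2387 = -0.11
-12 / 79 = -0.15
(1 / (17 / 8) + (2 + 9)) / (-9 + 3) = -65 / 34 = -1.91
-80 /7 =-11.43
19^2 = 361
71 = 71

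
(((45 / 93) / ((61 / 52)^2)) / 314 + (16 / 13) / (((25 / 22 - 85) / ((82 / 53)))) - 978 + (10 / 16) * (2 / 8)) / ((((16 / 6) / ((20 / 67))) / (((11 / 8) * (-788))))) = 38075068463928166627 / 321030477865344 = 118602.66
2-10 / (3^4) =152 / 81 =1.88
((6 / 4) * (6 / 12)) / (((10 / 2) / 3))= 9 / 20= 0.45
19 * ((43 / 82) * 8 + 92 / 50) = 117534 / 1025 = 114.67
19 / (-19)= -1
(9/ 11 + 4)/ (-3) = -53/ 33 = -1.61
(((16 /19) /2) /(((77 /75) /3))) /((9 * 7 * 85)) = 40 /174097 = 0.00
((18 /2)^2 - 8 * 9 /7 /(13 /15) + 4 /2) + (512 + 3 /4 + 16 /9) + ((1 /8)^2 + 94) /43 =1324939171 /2253888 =587.85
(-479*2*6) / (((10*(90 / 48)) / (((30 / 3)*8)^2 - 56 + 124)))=-49570752 / 25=-1982830.08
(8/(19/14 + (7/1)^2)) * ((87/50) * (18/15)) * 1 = 9744/29375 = 0.33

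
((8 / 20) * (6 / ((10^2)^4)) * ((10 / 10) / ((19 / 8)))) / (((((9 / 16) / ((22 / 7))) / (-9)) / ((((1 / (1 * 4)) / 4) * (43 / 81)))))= -473 / 28054687500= -0.00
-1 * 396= -396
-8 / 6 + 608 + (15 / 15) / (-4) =7277 / 12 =606.42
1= 1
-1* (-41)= 41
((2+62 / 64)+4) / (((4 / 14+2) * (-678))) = -1561 / 347136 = -0.00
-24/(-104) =3/13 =0.23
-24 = -24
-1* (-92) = 92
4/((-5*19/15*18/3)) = -2/19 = -0.11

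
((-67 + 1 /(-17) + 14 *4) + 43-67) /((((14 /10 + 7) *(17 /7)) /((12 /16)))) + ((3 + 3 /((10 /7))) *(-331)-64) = -2533647 /1445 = -1753.39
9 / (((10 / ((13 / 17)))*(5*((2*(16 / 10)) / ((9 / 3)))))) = 351 / 2720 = 0.13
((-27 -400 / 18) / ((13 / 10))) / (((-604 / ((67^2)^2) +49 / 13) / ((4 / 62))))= -178538932060 / 275483784483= -0.65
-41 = -41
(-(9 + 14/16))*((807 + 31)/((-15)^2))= -33101/900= -36.78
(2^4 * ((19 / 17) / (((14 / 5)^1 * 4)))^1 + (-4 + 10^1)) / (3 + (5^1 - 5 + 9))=226 / 357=0.63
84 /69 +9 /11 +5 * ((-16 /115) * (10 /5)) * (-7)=2979 /253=11.77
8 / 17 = 0.47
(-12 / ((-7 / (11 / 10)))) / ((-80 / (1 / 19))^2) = 33 / 40432000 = 0.00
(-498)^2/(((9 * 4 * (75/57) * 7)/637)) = 11911081/25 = 476443.24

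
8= 8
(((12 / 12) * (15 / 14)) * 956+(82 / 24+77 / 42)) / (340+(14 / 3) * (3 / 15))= 432405 / 143192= 3.02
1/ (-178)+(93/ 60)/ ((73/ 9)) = 24101/ 129940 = 0.19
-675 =-675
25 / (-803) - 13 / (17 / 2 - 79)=17353 / 113223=0.15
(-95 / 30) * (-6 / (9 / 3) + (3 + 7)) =-76 / 3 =-25.33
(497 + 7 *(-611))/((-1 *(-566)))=-1890/283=-6.68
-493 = -493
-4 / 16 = -1 / 4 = -0.25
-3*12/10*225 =-810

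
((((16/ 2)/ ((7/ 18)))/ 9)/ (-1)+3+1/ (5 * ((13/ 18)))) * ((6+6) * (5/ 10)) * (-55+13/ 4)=-280071/ 910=-307.77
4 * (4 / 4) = 4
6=6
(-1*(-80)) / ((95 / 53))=848 / 19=44.63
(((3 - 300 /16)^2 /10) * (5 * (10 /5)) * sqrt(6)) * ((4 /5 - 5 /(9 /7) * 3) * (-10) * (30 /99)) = 359415 * sqrt(6) /44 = 20008.71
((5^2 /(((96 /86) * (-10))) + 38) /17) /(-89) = -3433 /145248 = -0.02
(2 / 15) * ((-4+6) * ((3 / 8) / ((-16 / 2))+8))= 509 / 240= 2.12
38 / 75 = 0.51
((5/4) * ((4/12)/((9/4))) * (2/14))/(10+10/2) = 1/567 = 0.00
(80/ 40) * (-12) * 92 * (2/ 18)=-736/ 3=-245.33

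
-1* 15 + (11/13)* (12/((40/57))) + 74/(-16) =-2681/520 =-5.16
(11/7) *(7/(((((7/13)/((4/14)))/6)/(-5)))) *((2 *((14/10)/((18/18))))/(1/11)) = -37752/7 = -5393.14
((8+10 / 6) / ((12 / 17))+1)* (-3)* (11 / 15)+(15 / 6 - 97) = -22829 / 180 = -126.83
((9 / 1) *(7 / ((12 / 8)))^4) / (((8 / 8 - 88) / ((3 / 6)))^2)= 9604 / 68121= 0.14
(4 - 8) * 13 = -52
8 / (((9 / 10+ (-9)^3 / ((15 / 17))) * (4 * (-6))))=10 / 24759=0.00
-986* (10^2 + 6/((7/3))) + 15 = -707843/7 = -101120.43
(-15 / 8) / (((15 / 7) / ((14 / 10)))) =-49 / 40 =-1.22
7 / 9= 0.78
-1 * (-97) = 97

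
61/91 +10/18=1004/819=1.23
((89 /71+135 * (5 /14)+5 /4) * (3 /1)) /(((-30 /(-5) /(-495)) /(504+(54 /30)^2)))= -126580131513 /19880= -6367209.83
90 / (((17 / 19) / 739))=1263690 / 17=74334.71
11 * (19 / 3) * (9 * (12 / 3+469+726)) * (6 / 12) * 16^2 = 96226944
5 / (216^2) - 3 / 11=-139913 / 513216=-0.27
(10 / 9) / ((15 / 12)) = 8 / 9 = 0.89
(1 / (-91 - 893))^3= -1 / 952763904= -0.00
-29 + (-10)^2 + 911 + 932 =1914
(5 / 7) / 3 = 5 / 21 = 0.24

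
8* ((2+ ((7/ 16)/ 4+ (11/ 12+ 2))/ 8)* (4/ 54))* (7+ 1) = 3653/ 324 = 11.27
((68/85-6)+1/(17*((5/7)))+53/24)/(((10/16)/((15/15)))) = -1187/255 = -4.65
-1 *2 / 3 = -2 / 3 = -0.67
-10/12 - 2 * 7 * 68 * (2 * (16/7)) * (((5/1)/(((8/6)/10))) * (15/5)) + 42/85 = -249696173/510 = -489600.34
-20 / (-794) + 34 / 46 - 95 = -94.24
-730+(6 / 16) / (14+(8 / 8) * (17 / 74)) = -1024883 / 1404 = -729.97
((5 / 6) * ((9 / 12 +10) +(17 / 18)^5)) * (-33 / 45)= -239059843 / 34012224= -7.03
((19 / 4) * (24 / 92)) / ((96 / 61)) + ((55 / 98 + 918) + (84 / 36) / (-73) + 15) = 14758495309 / 15796032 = 934.32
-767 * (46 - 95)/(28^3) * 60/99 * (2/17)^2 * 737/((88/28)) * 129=11048635/25432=434.44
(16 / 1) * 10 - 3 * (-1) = 163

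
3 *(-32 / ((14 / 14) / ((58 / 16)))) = -348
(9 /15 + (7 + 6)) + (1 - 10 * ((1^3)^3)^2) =23 /5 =4.60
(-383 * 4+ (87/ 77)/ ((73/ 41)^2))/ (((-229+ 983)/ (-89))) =55935067901/ 309391082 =180.79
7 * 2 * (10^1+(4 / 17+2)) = 2912 / 17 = 171.29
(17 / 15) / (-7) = -17 / 105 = -0.16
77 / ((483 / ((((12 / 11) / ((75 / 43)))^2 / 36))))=7396 / 4269375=0.00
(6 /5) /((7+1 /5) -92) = -3 /212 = -0.01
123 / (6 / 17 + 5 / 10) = 4182 / 29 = 144.21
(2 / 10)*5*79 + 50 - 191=-62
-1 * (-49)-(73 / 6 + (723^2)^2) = -1639473644425 / 6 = -273245607404.17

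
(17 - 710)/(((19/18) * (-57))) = 4158/361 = 11.52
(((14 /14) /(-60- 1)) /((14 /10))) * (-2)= 10 /427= 0.02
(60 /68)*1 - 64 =-1073 /17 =-63.12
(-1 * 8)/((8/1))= -1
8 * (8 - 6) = 16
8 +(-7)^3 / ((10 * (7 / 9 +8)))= 3233 / 790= 4.09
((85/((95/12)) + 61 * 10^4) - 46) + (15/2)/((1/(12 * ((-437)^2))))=338146320/19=17797174.74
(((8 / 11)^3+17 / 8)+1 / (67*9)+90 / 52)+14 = 1522662169 / 83469672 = 18.24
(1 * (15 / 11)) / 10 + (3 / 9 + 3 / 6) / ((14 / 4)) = 173 / 462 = 0.37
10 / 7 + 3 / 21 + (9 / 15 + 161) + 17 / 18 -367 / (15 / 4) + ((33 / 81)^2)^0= 42367 / 630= 67.25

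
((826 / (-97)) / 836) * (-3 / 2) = 1239 / 81092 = 0.02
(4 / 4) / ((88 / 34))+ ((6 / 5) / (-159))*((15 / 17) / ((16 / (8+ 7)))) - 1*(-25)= 25.38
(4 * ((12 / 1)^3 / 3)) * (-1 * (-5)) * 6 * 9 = 622080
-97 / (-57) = 97 / 57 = 1.70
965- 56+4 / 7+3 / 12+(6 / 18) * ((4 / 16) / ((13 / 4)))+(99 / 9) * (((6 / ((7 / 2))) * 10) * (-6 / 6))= 112519 / 156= 721.28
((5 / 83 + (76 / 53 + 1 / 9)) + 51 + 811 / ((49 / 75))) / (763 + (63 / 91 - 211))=32632271464 / 13938605415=2.34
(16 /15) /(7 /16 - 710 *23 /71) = -256 /55095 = -0.00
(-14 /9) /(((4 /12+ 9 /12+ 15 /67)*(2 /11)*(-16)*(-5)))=-5159 /63060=-0.08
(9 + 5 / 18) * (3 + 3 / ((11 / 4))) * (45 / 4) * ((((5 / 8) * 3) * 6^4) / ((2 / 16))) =91307250 / 11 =8300659.09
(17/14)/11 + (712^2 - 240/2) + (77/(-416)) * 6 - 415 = 8110630525/16016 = 506408.00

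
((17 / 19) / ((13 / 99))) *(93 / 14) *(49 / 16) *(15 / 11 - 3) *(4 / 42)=-42687 / 1976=-21.60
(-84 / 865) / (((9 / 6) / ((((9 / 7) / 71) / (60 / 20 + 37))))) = -0.00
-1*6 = -6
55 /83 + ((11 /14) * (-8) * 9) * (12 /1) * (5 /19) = -1964765 /11039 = -177.98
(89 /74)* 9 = 801 /74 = 10.82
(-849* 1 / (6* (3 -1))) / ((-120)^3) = 283 / 6912000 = 0.00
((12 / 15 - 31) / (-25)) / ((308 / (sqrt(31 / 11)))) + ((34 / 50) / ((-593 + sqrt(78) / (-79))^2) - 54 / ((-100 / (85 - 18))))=106097 / (25 *(sqrt(78) + 46847)^2) + 151 *sqrt(341) / 423500 + 1809 / 50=36.19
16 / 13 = 1.23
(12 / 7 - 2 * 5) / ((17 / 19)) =-9.26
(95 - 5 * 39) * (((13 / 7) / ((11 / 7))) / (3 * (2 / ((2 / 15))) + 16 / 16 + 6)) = -25 / 11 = -2.27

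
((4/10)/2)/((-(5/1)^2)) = -1/125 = -0.01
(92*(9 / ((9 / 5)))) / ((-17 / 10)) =-4600 / 17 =-270.59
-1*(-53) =53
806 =806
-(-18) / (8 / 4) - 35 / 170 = 299 / 34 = 8.79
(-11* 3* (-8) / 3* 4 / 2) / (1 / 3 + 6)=528 / 19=27.79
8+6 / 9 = 8.67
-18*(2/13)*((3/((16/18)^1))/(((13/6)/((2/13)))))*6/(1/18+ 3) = -157464/120835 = -1.30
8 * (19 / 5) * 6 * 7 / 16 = 399 / 5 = 79.80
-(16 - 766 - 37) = 787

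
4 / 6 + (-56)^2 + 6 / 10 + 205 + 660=60034 / 15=4002.27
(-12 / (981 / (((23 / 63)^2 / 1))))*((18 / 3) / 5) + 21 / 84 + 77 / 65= 1.43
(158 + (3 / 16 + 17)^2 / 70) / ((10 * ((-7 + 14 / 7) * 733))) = -581397 / 131353600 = -0.00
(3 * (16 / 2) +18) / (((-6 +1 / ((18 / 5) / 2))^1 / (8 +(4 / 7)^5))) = -7315920 / 117649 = -62.18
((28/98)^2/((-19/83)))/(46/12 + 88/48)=-996/15827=-0.06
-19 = -19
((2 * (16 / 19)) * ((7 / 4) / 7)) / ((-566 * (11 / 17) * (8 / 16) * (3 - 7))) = 34 / 59147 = 0.00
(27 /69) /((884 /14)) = 63 /10166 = 0.01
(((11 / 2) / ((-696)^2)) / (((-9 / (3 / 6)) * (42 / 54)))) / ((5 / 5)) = -11 / 13563648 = -0.00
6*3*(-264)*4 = -19008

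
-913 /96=-9.51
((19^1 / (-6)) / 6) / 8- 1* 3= -883 / 288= -3.07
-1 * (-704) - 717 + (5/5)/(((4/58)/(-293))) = -4261.50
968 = 968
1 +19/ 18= 37/ 18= 2.06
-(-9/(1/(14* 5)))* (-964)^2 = 585456480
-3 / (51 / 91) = -91 / 17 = -5.35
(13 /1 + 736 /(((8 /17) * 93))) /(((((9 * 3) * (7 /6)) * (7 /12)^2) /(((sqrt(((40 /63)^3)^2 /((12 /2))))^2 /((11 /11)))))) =0.03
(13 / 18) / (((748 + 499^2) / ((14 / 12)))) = 0.00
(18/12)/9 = 1/6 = 0.17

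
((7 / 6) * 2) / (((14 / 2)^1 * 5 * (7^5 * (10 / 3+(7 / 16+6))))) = 0.00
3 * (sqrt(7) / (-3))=-sqrt(7)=-2.65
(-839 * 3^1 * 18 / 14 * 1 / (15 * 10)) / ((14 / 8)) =-15102 / 1225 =-12.33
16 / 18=8 / 9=0.89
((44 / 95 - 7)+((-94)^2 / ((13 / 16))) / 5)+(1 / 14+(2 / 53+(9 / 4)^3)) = 63925335809 / 29323840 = 2179.98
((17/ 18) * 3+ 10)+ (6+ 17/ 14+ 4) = 505/ 21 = 24.05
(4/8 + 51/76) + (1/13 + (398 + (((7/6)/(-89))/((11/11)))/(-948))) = 49921690735/125039304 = 399.25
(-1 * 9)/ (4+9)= -9/ 13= -0.69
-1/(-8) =1/8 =0.12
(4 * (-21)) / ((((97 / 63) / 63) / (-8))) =2667168 / 97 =27496.58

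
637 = 637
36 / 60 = 0.60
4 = 4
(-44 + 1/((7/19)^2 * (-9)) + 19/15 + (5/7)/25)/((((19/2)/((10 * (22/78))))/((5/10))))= -111122/17199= -6.46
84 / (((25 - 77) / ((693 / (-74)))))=14553 / 962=15.13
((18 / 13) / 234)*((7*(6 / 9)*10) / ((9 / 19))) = 2660 / 4563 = 0.58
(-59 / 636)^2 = 3481 / 404496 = 0.01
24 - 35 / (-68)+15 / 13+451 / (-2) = -176651 / 884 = -199.83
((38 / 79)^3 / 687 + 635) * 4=860343413708 / 338717793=2540.00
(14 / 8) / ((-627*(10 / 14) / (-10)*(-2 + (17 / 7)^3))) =16807 / 5300658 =0.00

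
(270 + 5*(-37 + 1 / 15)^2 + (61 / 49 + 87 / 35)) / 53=3128492 / 23373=133.85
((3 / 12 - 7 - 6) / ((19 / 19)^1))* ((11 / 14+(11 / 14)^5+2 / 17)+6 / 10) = -247246677 / 10756480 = -22.99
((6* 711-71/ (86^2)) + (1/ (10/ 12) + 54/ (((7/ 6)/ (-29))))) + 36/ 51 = 2925.61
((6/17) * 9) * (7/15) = 126/85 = 1.48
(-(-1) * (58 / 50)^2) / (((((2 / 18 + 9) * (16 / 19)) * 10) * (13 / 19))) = 0.03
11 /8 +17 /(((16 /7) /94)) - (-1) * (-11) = 1379 /2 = 689.50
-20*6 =-120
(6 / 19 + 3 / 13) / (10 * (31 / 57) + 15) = 81 / 3029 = 0.03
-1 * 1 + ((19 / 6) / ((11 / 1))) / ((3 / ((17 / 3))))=-271 / 594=-0.46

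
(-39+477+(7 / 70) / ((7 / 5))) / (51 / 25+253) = 153325 / 89264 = 1.72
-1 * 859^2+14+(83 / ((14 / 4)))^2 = -36127927 / 49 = -737304.63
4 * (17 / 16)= 17 / 4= 4.25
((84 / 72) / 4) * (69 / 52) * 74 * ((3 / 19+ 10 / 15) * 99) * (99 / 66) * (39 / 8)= 83153763 / 4864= 17095.76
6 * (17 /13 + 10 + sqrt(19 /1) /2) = 3 * sqrt(19) + 882 /13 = 80.92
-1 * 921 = -921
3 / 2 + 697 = 1397 / 2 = 698.50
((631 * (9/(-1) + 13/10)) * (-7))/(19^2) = 340109/3610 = 94.21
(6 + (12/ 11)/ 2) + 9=171/ 11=15.55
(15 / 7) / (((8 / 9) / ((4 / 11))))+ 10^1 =1675 / 154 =10.88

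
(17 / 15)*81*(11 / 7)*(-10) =-10098 / 7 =-1442.57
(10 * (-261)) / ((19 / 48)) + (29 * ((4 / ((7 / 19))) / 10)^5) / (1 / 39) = -4877255974848 / 997915625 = -4887.44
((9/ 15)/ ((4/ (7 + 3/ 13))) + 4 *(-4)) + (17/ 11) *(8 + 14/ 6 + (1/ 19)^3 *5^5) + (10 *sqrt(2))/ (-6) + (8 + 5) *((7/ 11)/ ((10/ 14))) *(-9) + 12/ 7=-20754869893/ 205975770-5 *sqrt(2)/ 3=-103.12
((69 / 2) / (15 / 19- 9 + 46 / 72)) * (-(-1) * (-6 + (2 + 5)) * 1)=-23598 / 5179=-4.56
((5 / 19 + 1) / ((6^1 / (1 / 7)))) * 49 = 28 / 19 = 1.47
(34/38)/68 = 1/76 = 0.01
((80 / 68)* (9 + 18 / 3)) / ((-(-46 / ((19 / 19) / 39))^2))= -25 / 4559451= -0.00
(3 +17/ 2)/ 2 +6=47/ 4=11.75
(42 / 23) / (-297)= -14 / 2277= -0.01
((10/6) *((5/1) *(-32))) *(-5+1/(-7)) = 9600/7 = 1371.43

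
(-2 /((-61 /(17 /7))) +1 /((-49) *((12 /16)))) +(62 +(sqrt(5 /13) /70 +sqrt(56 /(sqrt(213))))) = sqrt(65) /910 +2 *sqrt(14) *213^(3 /4) /213 +556424 /8967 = 64.02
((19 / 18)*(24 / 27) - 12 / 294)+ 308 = 1226014 / 3969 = 308.90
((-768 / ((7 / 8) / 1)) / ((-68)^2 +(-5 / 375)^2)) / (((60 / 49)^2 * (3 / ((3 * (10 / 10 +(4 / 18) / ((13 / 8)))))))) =-145980800 / 1014390039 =-0.14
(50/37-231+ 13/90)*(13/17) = -9935237/56610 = -175.50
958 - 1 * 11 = 947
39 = 39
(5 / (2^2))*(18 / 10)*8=18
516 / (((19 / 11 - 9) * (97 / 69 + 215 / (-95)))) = 1860309 / 22480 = 82.75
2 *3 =6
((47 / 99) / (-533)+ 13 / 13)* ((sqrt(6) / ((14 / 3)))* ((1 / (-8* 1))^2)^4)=0.00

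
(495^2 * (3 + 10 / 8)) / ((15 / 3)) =833085 / 4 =208271.25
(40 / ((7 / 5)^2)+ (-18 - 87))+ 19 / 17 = -69534 / 833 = -83.47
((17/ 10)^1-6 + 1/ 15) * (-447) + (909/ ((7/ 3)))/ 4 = 278557/ 140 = 1989.69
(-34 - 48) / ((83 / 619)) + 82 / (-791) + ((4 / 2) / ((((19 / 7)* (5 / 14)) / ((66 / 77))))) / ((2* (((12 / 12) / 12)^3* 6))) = -356.99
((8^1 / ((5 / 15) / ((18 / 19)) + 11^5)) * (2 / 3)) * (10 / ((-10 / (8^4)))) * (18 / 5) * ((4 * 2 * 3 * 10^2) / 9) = -130.22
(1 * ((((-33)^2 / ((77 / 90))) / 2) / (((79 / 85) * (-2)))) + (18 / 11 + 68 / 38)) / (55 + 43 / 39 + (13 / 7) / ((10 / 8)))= -5.89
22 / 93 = 0.24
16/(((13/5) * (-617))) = -80/8021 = -0.01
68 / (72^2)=17 / 1296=0.01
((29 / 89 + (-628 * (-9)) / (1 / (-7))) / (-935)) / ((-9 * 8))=-3521167 / 5991480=-0.59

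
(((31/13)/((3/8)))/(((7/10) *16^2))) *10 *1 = 775/2184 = 0.35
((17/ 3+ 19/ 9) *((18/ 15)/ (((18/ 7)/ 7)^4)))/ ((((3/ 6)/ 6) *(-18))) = -40353607/ 118098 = -341.70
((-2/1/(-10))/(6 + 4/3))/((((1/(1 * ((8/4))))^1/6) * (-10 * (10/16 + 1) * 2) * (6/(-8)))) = 48/3575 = 0.01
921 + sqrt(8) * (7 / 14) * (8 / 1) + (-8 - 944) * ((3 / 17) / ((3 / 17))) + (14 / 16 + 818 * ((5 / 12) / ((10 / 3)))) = 83.44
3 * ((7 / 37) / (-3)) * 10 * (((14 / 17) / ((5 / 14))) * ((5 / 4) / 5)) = -686 / 629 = -1.09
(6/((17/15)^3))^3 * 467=3877858546875000/118587876497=32700.30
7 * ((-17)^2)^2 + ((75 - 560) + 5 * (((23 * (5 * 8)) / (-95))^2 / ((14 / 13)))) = 1477277694 / 2527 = 584597.43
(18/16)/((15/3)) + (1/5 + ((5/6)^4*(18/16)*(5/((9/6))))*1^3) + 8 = 88417/8640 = 10.23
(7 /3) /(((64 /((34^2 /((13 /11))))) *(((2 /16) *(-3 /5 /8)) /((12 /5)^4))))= -205083648 /1625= -126205.32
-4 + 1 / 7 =-27 / 7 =-3.86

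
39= 39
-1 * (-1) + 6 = 7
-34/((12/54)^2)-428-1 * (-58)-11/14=-7415/7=-1059.29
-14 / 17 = -0.82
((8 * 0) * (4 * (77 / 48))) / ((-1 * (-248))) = 0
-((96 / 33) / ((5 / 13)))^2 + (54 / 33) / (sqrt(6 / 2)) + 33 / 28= -4745743 / 84700 + 6* sqrt(3) / 11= -55.09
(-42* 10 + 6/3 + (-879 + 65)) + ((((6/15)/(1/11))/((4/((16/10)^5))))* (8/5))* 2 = -93366416/78125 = -1195.09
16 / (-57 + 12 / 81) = -432 / 1535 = -0.28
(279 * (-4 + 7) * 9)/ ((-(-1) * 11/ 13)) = 97929/ 11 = 8902.64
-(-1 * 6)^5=7776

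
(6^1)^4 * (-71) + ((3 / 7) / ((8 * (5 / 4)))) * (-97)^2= -6412893 / 70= -91612.76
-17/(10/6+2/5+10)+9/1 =1374/181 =7.59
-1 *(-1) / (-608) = -1 / 608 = -0.00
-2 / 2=-1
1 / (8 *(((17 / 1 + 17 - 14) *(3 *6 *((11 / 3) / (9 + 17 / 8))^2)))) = 7921 / 2478080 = 0.00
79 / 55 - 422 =-23131 / 55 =-420.56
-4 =-4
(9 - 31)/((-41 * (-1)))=-22/41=-0.54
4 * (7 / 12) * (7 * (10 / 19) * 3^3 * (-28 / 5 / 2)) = -12348 / 19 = -649.89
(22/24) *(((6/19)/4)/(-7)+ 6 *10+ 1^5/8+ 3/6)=709423/12768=55.56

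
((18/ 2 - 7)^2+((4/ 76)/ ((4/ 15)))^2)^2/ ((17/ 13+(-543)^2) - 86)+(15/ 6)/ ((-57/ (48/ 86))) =-134266003590161/ 5497194099867648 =-0.02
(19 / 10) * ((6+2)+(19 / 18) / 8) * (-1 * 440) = -244739 / 36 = -6798.31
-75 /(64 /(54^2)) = -54675 /16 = -3417.19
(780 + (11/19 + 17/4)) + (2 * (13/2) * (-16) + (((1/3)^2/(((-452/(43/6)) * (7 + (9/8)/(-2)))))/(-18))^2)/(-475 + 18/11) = 2485782638657673240829/3165519939925304628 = 785.27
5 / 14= 0.36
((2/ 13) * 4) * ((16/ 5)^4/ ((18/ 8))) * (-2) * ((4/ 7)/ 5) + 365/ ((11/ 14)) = 12893856874/ 28153125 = 457.99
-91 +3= -88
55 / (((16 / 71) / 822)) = 1604955 / 8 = 200619.38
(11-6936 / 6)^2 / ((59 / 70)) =91771750 / 59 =1555453.39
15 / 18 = 5 / 6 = 0.83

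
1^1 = 1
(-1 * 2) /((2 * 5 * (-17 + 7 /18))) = 18 /1495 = 0.01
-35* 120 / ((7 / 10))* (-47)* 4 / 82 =564000 / 41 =13756.10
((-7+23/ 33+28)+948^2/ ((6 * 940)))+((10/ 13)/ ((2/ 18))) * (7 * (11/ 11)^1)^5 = 11748697364/ 100815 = 116537.20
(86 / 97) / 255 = 0.00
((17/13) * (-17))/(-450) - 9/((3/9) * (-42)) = 14174/20475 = 0.69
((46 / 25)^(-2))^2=0.09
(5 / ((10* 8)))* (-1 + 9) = 1 / 2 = 0.50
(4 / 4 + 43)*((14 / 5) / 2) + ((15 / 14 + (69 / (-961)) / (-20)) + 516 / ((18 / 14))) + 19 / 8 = 376483297 / 807240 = 466.38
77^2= 5929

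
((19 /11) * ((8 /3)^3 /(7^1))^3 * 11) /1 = 2550136832 /6751269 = 377.73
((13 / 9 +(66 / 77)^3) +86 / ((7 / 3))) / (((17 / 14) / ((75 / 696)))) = 3004525 / 869652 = 3.45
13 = 13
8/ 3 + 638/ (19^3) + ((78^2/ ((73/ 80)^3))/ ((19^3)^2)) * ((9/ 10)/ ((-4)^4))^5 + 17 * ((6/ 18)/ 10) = 9805036934202086325704267/ 2947686653552877581107200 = 3.33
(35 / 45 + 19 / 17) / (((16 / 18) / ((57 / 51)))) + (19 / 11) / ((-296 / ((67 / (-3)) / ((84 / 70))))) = 42205745 / 16937712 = 2.49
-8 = -8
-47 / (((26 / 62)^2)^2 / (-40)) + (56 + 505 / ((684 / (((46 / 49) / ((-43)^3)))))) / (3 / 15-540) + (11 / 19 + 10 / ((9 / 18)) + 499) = 6296954063837076480907 / 102707899296900534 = 61309.35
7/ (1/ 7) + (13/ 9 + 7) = 517/ 9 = 57.44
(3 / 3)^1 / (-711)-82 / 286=-0.29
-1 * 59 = -59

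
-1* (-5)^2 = -25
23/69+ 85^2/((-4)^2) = 21691/48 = 451.90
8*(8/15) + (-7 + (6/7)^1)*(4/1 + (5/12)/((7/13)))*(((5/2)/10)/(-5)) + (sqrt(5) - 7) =-4967/3920 + sqrt(5) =0.97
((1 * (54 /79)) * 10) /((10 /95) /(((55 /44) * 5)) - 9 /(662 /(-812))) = 42450750 /68662771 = 0.62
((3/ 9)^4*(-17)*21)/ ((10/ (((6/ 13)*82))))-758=-453188/ 585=-774.68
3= 3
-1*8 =-8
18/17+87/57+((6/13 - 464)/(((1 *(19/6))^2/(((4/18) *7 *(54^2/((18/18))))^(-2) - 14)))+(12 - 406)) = 448508453647/1753758216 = 255.74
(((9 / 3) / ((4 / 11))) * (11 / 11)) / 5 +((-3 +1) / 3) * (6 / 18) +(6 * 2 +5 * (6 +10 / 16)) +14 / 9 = 5773 / 120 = 48.11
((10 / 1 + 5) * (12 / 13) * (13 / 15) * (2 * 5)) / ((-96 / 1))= -5 / 4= -1.25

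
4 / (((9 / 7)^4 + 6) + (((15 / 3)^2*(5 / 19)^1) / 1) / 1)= 91238 / 349249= 0.26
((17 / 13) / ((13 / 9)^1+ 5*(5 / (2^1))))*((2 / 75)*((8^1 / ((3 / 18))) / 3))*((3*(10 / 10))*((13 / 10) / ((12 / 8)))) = 3264 / 31375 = 0.10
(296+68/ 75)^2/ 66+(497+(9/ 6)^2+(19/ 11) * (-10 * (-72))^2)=666210420773/ 742500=897253.09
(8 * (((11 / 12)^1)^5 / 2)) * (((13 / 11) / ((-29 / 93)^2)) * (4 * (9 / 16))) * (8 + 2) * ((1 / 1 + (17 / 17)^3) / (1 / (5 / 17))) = 4572750325 / 10980096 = 416.46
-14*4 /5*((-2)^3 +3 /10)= 2156 /25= 86.24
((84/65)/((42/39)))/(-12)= -1/10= -0.10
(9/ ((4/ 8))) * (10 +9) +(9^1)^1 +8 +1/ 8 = 2873/ 8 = 359.12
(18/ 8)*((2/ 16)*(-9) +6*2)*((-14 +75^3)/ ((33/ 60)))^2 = 28790894359575/ 2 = 14395447179787.50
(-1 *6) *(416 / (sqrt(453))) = -832 *sqrt(453) / 151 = -117.27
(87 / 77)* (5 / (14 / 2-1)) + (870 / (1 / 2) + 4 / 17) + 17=4602907 / 2618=1758.18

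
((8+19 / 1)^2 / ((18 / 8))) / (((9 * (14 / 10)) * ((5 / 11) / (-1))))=-396 / 7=-56.57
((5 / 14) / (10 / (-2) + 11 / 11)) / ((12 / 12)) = -5 / 56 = -0.09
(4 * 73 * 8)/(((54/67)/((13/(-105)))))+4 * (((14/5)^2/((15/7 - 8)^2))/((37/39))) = -315524255072/881642475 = -357.88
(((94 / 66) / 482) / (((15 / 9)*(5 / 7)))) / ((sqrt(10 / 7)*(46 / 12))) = 0.00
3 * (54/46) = 81/23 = 3.52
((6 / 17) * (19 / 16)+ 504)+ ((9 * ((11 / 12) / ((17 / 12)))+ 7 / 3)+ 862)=560827 / 408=1374.58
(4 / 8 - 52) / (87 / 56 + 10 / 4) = -2884 / 227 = -12.70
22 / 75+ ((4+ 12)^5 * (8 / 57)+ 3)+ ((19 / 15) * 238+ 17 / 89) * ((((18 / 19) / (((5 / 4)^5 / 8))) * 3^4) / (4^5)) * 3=3893253593807 / 26421875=147349.63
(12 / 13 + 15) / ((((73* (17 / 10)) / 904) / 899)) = 1682280720 / 16133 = 104275.75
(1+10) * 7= 77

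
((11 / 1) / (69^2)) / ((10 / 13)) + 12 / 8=35779 / 23805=1.50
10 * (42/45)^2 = 392/45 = 8.71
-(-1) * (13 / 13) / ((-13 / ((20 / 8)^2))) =-25 / 52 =-0.48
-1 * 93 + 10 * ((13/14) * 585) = 37374/7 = 5339.14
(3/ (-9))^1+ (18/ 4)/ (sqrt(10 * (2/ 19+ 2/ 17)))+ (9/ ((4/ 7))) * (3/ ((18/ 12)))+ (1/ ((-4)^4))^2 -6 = 3 * sqrt(1615)/ 40+ 4947971/ 196608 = 28.18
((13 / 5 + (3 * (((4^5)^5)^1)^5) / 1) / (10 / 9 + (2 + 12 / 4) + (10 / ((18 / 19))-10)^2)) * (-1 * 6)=-6594721332344023942483066255572928501955767095410310248809732714200677461527639 / 1300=-5072862563341556878833128000000000000000000000000000000000000000000000000000.00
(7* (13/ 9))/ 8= 91/ 72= 1.26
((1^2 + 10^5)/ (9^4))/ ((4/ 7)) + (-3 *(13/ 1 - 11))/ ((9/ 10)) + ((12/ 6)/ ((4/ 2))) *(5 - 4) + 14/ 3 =673763/ 26244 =25.67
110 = 110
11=11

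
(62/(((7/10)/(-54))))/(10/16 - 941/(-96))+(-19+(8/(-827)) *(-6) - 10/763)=-301699439105/631632001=-477.65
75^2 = 5625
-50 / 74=-25 / 37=-0.68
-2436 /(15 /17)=-13804 /5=-2760.80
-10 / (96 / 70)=-175 / 24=-7.29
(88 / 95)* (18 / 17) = 1584 / 1615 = 0.98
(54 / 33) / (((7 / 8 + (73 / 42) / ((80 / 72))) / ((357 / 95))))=359856 / 142747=2.52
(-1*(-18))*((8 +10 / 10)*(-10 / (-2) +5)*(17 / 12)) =2295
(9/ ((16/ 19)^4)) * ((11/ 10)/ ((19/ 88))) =7469451/ 81920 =91.18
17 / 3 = 5.67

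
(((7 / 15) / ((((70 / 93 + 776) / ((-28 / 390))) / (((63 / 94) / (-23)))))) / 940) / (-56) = -4557 / 190850195432000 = -0.00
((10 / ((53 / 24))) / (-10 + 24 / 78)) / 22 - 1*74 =-906242 / 12243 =-74.02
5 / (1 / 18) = 90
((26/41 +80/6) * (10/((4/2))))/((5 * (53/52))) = 89336/6519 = 13.70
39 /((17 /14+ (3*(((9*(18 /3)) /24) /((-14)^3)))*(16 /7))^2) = 26.70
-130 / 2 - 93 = -158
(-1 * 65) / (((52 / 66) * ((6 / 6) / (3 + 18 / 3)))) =-742.50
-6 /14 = -0.43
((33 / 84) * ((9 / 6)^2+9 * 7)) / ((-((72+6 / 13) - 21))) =-12441 / 24976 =-0.50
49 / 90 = 0.54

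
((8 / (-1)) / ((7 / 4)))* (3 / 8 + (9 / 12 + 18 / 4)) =-180 / 7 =-25.71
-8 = -8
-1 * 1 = -1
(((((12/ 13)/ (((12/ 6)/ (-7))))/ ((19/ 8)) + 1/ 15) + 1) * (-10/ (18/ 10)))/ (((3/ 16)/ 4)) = 696320/ 20007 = 34.80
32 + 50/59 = 1938/59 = 32.85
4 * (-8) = -32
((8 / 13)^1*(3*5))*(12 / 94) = 720 / 611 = 1.18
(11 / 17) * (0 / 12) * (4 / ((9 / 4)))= 0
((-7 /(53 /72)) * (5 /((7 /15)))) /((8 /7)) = -89.15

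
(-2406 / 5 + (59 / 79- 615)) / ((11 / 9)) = -3894336 / 4345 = -896.28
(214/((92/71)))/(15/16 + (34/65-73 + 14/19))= -75058360/32178357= -2.33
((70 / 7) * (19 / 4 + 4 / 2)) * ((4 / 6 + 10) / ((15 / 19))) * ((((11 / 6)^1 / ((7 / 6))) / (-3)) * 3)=-1433.14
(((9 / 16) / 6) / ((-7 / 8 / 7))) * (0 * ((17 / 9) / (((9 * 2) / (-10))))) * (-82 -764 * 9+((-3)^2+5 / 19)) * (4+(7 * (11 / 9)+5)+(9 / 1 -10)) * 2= 0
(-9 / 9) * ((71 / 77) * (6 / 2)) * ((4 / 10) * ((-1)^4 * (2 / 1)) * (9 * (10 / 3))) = -5112 / 77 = -66.39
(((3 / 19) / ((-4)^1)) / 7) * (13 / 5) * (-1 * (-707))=-3939 / 380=-10.37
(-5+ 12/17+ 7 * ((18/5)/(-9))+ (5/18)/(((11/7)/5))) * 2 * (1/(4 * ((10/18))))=-104519/18700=-5.59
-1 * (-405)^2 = -164025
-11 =-11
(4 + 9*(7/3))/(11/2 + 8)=1.85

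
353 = 353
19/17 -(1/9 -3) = 613/153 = 4.01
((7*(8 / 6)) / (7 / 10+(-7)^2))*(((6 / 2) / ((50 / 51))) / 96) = 17 / 2840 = 0.01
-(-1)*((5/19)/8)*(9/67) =45/10184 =0.00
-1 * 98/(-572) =49/286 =0.17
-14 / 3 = -4.67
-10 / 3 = -3.33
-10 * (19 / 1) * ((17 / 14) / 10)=-323 / 14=-23.07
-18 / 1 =-18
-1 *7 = -7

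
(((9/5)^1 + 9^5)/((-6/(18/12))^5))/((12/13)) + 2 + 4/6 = -59.81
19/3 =6.33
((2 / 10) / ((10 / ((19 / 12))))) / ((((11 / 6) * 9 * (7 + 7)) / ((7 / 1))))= 19 / 19800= 0.00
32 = 32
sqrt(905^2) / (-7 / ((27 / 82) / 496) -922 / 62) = -757485 / 8838271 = -0.09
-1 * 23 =-23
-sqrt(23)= -4.80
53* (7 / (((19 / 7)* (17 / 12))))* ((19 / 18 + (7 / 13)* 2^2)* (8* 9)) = 93616656 / 4199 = 22294.99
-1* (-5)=5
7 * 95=665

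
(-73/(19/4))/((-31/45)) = 22.31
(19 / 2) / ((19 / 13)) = 13 / 2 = 6.50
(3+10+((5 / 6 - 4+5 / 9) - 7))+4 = 133 / 18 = 7.39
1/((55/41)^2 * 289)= 1681/874225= 0.00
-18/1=-18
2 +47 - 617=-568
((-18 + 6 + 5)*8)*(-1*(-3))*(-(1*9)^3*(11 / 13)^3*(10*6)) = 9780613920 / 2197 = 4451804.24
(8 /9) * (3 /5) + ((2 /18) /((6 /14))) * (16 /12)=356 /405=0.88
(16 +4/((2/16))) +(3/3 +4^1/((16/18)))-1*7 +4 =101/2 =50.50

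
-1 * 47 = -47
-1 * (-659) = 659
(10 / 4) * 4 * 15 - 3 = 147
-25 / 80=-5 / 16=-0.31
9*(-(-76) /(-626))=-342 /313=-1.09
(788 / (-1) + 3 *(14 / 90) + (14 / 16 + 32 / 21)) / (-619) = 659513 / 519960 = 1.27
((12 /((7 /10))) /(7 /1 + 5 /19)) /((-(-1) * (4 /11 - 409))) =-836 /144739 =-0.01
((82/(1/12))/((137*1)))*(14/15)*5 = 4592/137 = 33.52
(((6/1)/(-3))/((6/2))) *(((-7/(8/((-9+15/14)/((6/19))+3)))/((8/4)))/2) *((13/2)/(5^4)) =-8047/240000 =-0.03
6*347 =2082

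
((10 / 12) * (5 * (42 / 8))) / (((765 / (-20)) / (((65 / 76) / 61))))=-0.01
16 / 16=1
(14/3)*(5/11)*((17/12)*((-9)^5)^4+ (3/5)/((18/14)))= 7233810948138872636791/198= 36534398727974104226.22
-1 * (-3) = 3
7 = 7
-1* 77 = -77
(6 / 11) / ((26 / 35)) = 105 / 143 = 0.73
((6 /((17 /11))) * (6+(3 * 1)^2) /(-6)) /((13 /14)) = -2310 /221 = -10.45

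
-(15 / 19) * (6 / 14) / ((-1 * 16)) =45 / 2128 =0.02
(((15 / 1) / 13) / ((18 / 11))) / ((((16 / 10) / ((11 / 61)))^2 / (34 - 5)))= 4824875 / 18575232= 0.26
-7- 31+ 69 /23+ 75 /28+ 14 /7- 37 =-1885 /28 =-67.32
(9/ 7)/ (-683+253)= -9/ 3010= -0.00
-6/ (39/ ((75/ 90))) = -0.13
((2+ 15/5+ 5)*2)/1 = 20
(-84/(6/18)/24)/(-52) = 21/104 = 0.20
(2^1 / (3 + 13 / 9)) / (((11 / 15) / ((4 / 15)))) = 9 / 55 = 0.16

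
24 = 24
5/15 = 1/3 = 0.33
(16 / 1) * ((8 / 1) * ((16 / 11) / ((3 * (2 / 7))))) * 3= 7168 / 11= 651.64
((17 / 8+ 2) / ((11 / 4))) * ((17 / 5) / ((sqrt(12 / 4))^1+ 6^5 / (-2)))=-33048 / 25194235-17 * sqrt(3) / 50388470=-0.00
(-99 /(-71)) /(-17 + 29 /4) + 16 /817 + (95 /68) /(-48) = -375438709 /2461353024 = -0.15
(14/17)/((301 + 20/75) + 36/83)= 17430/6385489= 0.00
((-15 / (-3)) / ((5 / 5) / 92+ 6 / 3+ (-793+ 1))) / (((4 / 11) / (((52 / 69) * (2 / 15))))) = -1144 / 654111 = -0.00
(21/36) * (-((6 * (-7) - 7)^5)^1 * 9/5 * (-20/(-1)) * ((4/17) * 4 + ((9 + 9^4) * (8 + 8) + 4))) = 10601184234771396/17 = 623599072633611.53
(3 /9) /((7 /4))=4 /21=0.19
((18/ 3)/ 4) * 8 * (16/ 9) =64/ 3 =21.33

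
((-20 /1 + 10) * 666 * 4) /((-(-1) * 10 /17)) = -45288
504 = 504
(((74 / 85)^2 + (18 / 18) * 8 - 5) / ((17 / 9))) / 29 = 244359 / 3561925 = 0.07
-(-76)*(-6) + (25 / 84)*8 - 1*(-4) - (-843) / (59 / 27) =-79097 / 1239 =-63.84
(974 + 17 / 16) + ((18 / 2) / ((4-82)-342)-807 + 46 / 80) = 18885 / 112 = 168.62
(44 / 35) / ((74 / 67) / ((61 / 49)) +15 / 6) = 32696 / 88095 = 0.37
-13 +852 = 839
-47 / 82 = -0.57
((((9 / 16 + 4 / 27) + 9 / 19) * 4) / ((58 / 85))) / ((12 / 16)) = 9.26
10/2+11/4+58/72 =77/9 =8.56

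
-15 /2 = -7.50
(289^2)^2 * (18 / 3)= 41854544646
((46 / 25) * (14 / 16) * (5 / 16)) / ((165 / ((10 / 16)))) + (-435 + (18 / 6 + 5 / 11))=-36456799 / 84480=-431.54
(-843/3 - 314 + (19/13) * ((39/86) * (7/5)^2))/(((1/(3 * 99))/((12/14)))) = -162474741/1075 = -151139.29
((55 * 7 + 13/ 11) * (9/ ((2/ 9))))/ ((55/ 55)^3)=172044/ 11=15640.36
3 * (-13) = -39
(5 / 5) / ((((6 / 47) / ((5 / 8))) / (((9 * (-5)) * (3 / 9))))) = -1175 / 16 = -73.44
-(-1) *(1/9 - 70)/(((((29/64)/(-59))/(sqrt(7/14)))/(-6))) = -2375104 *sqrt(2)/87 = -38608.10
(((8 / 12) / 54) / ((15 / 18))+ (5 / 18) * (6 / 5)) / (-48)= -47 / 6480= -0.01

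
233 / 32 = 7.28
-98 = -98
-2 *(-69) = 138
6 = 6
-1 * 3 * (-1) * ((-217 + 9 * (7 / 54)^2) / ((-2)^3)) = 70259 / 864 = 81.32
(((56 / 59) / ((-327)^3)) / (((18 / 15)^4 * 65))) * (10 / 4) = -4375 / 8689276801764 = -0.00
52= 52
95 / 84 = 1.13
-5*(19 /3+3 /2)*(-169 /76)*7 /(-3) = -203.22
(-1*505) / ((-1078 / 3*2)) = 0.70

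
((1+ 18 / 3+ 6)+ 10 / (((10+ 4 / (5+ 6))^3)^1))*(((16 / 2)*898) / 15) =17307497036 / 2777895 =6230.44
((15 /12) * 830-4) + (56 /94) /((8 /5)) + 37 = 50331 /47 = 1070.87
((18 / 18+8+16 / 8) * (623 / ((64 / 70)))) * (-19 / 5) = -911449 / 32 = -28482.78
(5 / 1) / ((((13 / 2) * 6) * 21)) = 0.01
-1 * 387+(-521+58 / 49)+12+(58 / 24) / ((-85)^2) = -3801446779 / 4248300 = -894.82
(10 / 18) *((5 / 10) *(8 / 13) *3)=20 / 39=0.51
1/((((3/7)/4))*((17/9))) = 84/17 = 4.94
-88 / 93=-0.95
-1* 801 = -801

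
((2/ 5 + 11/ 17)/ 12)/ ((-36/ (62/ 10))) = -2759/ 183600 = -0.02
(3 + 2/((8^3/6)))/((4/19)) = 7353/512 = 14.36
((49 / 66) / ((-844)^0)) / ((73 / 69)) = 1127 / 1606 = 0.70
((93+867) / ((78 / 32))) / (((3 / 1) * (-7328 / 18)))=-960 / 2977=-0.32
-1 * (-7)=7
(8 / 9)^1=8 / 9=0.89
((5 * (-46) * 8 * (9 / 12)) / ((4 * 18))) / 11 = -115 / 66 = -1.74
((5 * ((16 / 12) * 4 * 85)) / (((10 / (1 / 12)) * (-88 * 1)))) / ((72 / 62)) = -2635 / 14256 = -0.18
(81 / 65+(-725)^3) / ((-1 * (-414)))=-920478.56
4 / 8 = 1 / 2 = 0.50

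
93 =93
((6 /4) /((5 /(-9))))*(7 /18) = -21 /20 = -1.05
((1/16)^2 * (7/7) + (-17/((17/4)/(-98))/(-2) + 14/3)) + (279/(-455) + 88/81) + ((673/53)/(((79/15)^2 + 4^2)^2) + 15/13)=-706650826899244529/3725180850343680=-189.70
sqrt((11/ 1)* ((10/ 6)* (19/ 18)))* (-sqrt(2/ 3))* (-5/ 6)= 5* sqrt(1045)/ 54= 2.99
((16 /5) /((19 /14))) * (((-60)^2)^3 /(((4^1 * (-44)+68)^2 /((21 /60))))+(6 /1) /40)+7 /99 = 3301053.06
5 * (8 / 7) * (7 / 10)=4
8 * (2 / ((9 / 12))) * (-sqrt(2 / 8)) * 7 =-224 / 3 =-74.67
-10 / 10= -1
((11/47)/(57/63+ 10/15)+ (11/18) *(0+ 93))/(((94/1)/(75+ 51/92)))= 37231873/812912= 45.80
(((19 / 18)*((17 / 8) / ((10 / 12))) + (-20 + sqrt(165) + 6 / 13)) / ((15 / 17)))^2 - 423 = 84038023729 / 547560000 - 7595209*sqrt(165) / 175500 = -402.43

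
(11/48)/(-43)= -11/2064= -0.01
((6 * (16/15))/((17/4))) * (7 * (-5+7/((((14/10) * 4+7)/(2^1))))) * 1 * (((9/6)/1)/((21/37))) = -16576/153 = -108.34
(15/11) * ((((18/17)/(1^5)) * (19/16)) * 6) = 7695/748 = 10.29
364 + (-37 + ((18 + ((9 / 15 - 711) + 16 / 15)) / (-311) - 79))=233458 / 933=250.22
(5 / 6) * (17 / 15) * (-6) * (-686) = 3887.33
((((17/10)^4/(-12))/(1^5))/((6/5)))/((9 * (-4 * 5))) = 83521/25920000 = 0.00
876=876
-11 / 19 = -0.58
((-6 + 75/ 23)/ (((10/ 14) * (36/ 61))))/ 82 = -2989/ 37720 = -0.08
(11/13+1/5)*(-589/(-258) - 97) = -830858/8385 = -99.09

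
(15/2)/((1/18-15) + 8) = -27/25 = -1.08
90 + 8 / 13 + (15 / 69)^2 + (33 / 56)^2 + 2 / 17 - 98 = -2519623763 / 366626624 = -6.87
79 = 79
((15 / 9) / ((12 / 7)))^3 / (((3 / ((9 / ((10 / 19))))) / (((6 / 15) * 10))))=20.95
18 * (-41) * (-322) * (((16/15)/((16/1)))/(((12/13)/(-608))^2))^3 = 1571778578631554633826304/273375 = 5749532980819587137.91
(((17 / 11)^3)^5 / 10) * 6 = 8587269154529447379 / 20886240847078255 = 411.14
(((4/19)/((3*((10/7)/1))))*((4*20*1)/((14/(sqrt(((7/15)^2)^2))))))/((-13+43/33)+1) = -8624/1509075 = -0.01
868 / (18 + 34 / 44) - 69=-1343 / 59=-22.76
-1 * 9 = -9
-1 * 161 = -161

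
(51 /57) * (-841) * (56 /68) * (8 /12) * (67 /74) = -788858 /2109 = -374.04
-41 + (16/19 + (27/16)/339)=-1379333/34352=-40.15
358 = 358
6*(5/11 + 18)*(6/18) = 406/11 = 36.91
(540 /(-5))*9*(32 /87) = -10368 /29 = -357.52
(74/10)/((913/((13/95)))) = 481/433675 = 0.00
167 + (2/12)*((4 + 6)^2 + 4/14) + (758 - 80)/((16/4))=4945/14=353.21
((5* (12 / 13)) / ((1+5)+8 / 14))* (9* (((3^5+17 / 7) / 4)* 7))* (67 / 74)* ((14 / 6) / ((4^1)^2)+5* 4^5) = 4455557867565 / 354016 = 12585752.81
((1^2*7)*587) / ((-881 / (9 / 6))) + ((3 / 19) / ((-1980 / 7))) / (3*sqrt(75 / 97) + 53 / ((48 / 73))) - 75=-31283892709731479 / 381529338883990 + 576*sqrt(291) / 43306394879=-82.00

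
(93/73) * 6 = 558/73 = 7.64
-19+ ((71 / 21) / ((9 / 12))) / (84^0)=-913 / 63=-14.49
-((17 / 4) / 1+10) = -57 / 4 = -14.25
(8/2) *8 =32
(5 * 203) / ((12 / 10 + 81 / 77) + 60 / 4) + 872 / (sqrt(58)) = 390775 / 6642 + 436 * sqrt(58) / 29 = 173.33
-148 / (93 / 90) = -4440 / 31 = -143.23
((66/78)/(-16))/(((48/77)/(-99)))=27951/3328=8.40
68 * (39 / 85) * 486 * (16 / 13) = 93312 / 5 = 18662.40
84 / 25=3.36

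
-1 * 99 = -99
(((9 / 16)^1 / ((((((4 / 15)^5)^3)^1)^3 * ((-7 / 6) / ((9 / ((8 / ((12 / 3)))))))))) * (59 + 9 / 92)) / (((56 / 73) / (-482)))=5464477922670004593223302000000.00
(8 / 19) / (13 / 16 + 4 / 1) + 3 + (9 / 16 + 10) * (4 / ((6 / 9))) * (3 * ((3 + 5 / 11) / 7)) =51559 / 532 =96.92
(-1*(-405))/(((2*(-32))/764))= -77355/16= -4834.69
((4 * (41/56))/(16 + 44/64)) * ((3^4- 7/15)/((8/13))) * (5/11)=643864/61677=10.44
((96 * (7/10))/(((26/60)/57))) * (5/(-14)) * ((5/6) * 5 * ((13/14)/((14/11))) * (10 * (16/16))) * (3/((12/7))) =-1175625/7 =-167946.43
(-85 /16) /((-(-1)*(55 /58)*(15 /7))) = -3451 /1320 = -2.61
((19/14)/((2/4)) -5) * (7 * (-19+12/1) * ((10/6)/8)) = 70/3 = 23.33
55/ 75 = 0.73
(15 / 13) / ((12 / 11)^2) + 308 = 192797 / 624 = 308.97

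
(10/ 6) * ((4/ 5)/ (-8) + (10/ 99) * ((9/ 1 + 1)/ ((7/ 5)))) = 4307/ 4158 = 1.04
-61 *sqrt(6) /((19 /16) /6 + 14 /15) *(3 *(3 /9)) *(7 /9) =-68320 *sqrt(6) /1629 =-102.73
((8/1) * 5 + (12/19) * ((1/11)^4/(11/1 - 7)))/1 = 11127163/278179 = 40.00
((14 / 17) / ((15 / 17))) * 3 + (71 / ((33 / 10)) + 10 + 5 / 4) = 23473 / 660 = 35.57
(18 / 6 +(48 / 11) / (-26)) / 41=405 / 5863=0.07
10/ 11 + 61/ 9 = 761/ 99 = 7.69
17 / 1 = 17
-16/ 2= -8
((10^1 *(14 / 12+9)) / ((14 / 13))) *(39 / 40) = 10309 / 112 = 92.04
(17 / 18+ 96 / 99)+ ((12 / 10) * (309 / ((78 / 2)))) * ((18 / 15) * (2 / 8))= 306721 / 64350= 4.77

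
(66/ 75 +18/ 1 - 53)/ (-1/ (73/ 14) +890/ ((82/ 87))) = -2553029/ 70640525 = -0.04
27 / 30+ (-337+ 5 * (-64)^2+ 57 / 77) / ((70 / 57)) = 88415727 / 5390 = 16403.66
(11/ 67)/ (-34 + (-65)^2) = 1/ 25527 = 0.00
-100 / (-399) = 100 / 399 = 0.25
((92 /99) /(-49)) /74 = -46 /179487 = -0.00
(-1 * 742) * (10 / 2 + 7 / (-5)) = -13356 / 5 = -2671.20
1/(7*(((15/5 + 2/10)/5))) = 25/112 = 0.22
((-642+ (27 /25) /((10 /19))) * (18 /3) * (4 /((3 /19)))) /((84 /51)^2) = -878488617 /24500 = -35856.68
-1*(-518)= 518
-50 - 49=-99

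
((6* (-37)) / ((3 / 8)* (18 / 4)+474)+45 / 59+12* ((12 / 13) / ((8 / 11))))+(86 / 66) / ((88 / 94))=810207829 / 47888412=16.92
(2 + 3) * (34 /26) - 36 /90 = 399 /65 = 6.14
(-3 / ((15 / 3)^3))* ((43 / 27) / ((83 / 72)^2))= -24768 / 861125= -0.03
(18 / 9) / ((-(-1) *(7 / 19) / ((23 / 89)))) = 874 / 623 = 1.40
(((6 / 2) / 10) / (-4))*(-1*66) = 99 / 20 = 4.95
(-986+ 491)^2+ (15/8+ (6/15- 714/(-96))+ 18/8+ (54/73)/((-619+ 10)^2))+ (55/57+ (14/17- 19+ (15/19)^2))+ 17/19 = 1085640623182831279/4430801570160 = 245021.27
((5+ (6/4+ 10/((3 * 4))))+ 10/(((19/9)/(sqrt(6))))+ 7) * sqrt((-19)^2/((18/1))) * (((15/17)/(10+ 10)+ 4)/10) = 825 * sqrt(3)/68+ 44935 * sqrt(2)/2448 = 46.97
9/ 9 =1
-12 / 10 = -6 / 5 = -1.20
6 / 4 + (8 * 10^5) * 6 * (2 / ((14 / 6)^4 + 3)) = 388801983 / 1322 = 294101.35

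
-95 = -95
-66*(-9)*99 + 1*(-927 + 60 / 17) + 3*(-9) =983544 / 17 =57855.53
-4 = -4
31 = 31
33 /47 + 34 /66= 1888 /1551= 1.22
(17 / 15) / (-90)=-17 / 1350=-0.01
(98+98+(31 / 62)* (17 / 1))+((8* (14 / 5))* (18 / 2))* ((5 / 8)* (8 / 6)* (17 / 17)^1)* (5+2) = 1380.50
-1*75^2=-5625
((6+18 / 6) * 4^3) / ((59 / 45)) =25920 / 59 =439.32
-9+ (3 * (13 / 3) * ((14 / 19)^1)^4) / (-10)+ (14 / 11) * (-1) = -76378109 / 7167655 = -10.66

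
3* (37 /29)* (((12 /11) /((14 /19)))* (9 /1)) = 113886 /2233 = 51.00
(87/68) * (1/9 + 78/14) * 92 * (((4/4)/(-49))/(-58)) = 4117/17493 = 0.24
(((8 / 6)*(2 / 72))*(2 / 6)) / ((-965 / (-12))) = 4 / 26055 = 0.00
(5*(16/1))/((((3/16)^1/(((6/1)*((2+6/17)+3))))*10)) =23296/17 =1370.35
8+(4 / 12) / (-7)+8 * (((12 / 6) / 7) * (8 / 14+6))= 3377 / 147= 22.97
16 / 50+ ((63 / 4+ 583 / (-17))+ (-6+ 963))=1595919 / 1700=938.78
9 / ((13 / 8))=72 / 13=5.54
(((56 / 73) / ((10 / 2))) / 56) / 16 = 1 / 5840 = 0.00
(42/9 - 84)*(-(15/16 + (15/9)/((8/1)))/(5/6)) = 1309/12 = 109.08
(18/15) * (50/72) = 5/6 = 0.83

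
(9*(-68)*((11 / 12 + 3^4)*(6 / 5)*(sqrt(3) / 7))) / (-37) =300798*sqrt(3) / 1295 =402.31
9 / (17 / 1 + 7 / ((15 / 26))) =135 / 437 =0.31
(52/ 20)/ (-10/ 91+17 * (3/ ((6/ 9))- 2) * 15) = 2366/ 580025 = 0.00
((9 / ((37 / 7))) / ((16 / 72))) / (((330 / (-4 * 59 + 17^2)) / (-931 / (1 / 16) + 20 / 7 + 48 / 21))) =-3390039 / 185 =-18324.54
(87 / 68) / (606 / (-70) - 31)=-3045 / 94384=-0.03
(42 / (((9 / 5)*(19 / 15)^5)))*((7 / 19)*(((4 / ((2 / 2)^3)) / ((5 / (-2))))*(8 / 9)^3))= -1254400000 / 423412929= -2.96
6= 6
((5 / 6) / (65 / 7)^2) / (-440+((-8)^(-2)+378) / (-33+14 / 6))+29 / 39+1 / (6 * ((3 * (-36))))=1082107173889 / 1458316000440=0.74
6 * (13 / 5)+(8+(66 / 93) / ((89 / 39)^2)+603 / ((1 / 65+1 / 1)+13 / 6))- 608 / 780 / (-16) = 25347738094073 / 118844228490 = 213.29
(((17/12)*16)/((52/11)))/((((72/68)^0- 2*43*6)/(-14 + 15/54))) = 3553/27810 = 0.13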